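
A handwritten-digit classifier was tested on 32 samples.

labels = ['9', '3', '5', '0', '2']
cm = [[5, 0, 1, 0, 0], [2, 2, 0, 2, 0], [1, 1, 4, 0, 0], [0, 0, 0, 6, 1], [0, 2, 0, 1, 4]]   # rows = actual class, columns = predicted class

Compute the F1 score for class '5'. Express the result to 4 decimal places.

Take TP from the diagonal, FP from the rest of the '5' prediction marginal, FN from the rest of the '5' actual marginal.
F1 score = 2·TP/(2·TP+FP+FN).
5: TP=4, FP=1+0+0+0=1, FN=1+1+0+0=2 → 8/11 = 0.72727

0.7273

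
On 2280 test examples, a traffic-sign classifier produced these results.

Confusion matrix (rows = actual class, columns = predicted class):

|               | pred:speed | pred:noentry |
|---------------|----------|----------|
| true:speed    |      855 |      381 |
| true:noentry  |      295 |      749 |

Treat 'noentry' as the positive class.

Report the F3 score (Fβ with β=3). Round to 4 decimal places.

0.7116

Fβ = (1+β²)·TP / ((1+β²)·TP + β²·FN + FP), with β²=9
= 10·749 / (10·749 + 9·295 + 381) = 0.7116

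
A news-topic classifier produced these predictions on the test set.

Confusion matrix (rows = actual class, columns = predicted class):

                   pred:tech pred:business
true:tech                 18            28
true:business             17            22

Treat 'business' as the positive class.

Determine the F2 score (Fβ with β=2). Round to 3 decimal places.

0.534

Fβ = (1+β²)·TP / ((1+β²)·TP + β²·FN + FP), with β²=4
= 5·22 / (5·22 + 4·17 + 28) = 0.534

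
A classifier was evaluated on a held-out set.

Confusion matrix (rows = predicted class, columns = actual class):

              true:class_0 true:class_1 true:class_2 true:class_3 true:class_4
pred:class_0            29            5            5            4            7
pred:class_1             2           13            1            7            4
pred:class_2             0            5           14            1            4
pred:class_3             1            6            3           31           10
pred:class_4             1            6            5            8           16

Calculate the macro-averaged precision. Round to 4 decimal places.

Per-class precision (TP/(TP+FP)):
  class_0: TP=29, FP=5+5+4+7=21 → 29/50 = 0.58000
  class_1: TP=13, FP=2+1+7+4=14 → 13/27 = 0.48148
  class_2: TP=14, FP=0+5+1+4=10 → 14/24 = 0.58333
  class_3: TP=31, FP=1+6+3+10=20 → 31/51 = 0.60784
  class_4: TP=16, FP=1+6+5+8=20 → 16/36 = 0.44444
Macro-precision = mean = (0.58000 + 0.48148 + 0.58333 + 0.60784 + 0.44444) / 5 = 0.5394

0.5394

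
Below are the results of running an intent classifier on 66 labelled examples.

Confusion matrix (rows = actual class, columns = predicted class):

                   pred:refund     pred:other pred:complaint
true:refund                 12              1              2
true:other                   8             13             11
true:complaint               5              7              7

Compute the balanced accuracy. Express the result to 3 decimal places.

0.525

Balanced accuracy = mean of per-class recall.
  refund: recall = 12/15 = 0.8000
  other: recall = 13/32 = 0.4063
  complaint: recall = 7/19 = 0.3684
Mean = (0.8000 + 0.4063 + 0.3684) / 3 = 0.525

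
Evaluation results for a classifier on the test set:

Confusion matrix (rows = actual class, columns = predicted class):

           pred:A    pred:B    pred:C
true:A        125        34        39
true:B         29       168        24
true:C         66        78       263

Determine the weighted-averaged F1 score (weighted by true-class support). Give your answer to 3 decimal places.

Per-class F1 score (2·TP/(2·TP+FP+FN)):
  A: TP=125, FP=29+66=95, FN=34+39=73 → 250/418 = 0.5981
  B: TP=168, FP=34+78=112, FN=29+24=53 → 336/501 = 0.6707
  C: TP=263, FP=39+24=63, FN=66+78=144 → 526/733 = 0.7176
Weighted-F1 score = Σ (supportᵢ/N)·F1 scoreᵢ with N=826: (198/826)·0.5981 + (221/826)·0.6707 + (407/826)·0.7176 = 0.676

0.676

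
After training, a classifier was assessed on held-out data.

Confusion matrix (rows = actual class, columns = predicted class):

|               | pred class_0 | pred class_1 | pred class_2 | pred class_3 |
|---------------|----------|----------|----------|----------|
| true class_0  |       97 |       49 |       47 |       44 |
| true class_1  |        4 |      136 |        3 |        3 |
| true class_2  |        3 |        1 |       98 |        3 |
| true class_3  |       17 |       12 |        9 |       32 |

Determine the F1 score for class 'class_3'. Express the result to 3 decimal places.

F1 score = 2·TP/(2·TP+FP+FN).
class_3: TP=32, FP=44+3+3=50, FN=17+12+9=38 → 64/152 = 0.4211

0.421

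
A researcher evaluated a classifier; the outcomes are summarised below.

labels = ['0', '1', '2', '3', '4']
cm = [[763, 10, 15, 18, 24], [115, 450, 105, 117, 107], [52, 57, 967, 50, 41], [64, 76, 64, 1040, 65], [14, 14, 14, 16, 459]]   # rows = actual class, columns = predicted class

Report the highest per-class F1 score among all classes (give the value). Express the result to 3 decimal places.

Per-class F1 score (2·TP/(2·TP+FP+FN)):
  0: TP=763, FP=115+52+64+14=245, FN=10+15+18+24=67 → 1526/1838 = 0.8303
  1: TP=450, FP=10+57+76+14=157, FN=115+105+117+107=444 → 900/1501 = 0.5996
  2: TP=967, FP=15+105+64+14=198, FN=52+57+50+41=200 → 1934/2332 = 0.8293
  3: TP=1040, FP=18+117+50+16=201, FN=64+76+64+65=269 → 2080/2550 = 0.8157
  4: TP=459, FP=24+107+41+65=237, FN=14+14+14+16=58 → 918/1213 = 0.7568
Highest is class '0' with F1 score = 0.830.

0.830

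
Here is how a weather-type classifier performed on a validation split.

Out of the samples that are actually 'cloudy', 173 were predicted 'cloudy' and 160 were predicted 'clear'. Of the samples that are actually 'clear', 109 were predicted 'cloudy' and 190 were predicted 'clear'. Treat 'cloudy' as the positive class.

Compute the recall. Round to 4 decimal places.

0.5195

Recall = TP/(TP+FN) = 173/(173+160) = 173/333 = 0.5195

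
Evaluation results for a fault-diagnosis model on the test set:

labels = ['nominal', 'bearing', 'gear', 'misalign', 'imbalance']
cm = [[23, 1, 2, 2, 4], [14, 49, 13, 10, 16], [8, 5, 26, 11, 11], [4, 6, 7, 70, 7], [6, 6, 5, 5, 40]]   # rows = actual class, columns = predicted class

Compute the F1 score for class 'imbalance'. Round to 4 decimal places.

0.5714

Treat 'imbalance' as positive and all other classes as negative.
F1 score = 2·TP/(2·TP+FP+FN).
imbalance: TP=40, FP=4+16+11+7=38, FN=6+6+5+5=22 → 80/140 = 0.57143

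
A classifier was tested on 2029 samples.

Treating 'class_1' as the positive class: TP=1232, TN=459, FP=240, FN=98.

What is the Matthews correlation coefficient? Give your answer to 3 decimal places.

0.621

MCC = (TP·TN − FP·FN) / √((TP+FP)(TP+FN)(TN+FP)(TN+FN))
Numerator = 1232·459 − 240·98 = 541968
Denominator = √(1472·1330·699·557) = √762240151680 = 873063.6584
MCC = 541968 / 873063.6584 = 0.621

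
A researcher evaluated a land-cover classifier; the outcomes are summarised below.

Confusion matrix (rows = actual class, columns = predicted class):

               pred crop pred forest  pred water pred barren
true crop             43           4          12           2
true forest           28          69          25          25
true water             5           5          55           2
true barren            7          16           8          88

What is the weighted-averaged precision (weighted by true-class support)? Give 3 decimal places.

Per-class precision (TP/(TP+FP)):
  crop: TP=43, FP=28+5+7=40 → 43/83 = 0.5181
  forest: TP=69, FP=4+5+16=25 → 69/94 = 0.7340
  water: TP=55, FP=12+25+8=45 → 55/100 = 0.5500
  barren: TP=88, FP=2+25+2=29 → 88/117 = 0.7521
Weighted-precision = Σ (supportᵢ/N)·precisionᵢ with N=394: (61/394)·0.5181 + (147/394)·0.7340 + (67/394)·0.5500 + (119/394)·0.7521 = 0.675

0.675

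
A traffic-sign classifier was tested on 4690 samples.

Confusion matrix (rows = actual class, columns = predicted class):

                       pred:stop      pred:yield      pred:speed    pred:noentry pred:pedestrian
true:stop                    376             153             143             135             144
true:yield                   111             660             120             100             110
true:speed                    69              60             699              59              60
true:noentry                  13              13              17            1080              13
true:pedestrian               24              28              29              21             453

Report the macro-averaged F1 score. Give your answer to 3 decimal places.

Per-class F1 score (2·TP/(2·TP+FP+FN)):
  stop: TP=376, FP=111+69+13+24=217, FN=153+143+135+144=575 → 752/1544 = 0.4870
  yield: TP=660, FP=153+60+13+28=254, FN=111+120+100+110=441 → 1320/2015 = 0.6551
  speed: TP=699, FP=143+120+17+29=309, FN=69+60+59+60=248 → 1398/1955 = 0.7151
  noentry: TP=1080, FP=135+100+59+21=315, FN=13+13+17+13=56 → 2160/2531 = 0.8534
  pedestrian: TP=453, FP=144+110+60+13=327, FN=24+28+29+21=102 → 906/1335 = 0.6787
Macro-F1 score = mean = (0.4870 + 0.6551 + 0.7151 + 0.8534 + 0.6787) / 5 = 0.678

0.678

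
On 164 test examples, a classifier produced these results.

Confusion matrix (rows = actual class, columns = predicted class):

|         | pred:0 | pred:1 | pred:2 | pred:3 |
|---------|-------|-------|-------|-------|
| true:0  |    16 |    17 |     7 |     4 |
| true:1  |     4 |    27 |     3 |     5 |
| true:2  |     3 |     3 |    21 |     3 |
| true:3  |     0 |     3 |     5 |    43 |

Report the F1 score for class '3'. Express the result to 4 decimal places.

One-vs-rest for '3': TP = diagonal; FP = other classes predicted '3'; FN = '3' predicted as other.
F1 score = 2·TP/(2·TP+FP+FN).
3: TP=43, FP=4+5+3=12, FN=0+3+5=8 → 86/106 = 0.81132

0.8113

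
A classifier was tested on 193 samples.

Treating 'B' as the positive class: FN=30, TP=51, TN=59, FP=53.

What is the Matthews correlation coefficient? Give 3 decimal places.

MCC = (TP·TN − FP·FN) / √((TP+FP)(TP+FN)(TN+FP)(TN+FN))
Numerator = 51·59 − 53·30 = 1419
Denominator = √(104·81·112·89) = √83970432 = 9163.5382
MCC = 1419 / 9163.5382 = 0.155

0.155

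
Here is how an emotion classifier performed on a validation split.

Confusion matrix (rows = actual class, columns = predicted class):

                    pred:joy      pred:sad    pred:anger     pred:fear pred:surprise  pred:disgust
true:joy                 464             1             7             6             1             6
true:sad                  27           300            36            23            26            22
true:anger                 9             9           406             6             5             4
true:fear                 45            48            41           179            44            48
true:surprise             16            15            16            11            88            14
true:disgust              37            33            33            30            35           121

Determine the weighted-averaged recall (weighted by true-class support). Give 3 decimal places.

0.704

Per-class recall (TP/(TP+FN)):
  joy: TP=464, FN=1+7+6+1+6=21 → 464/485 = 0.9567
  sad: TP=300, FN=27+36+23+26+22=134 → 300/434 = 0.6912
  anger: TP=406, FN=9+9+6+5+4=33 → 406/439 = 0.9248
  fear: TP=179, FN=45+48+41+44+48=226 → 179/405 = 0.4420
  surprise: TP=88, FN=16+15+16+11+14=72 → 88/160 = 0.5500
  disgust: TP=121, FN=37+33+33+30+35=168 → 121/289 = 0.4187
Weighted-recall = Σ (supportᵢ/N)·recallᵢ with N=2212: (485/2212)·0.9567 + (434/2212)·0.6912 + (439/2212)·0.9248 + (405/2212)·0.4420 + (160/2212)·0.5500 + (289/2212)·0.4187 = 0.704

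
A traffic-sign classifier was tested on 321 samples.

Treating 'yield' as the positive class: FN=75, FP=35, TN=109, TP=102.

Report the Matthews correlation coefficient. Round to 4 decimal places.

0.3351

MCC = (TP·TN − FP·FN) / √((TP+FP)(TP+FN)(TN+FP)(TN+FN))
Numerator = 102·109 − 35·75 = 8493
Denominator = √(137·177·144·184) = √642501504 = 25347.6134
MCC = 8493 / 25347.6134 = 0.3351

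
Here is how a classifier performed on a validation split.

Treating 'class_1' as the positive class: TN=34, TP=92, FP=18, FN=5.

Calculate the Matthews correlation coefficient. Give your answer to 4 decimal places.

MCC = (TP·TN − FP·FN) / √((TP+FP)(TP+FN)(TN+FP)(TN+FN))
Numerator = 92·34 − 18·5 = 3038
Denominator = √(110·97·52·39) = √21638760 = 4651.7481
MCC = 3038 / 4651.7481 = 0.6531

0.6531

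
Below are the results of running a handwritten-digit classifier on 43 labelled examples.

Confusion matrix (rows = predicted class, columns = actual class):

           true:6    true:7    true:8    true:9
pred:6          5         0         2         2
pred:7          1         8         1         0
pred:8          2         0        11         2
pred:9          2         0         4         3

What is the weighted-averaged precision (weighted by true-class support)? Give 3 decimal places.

Per-class precision (TP/(TP+FP)):
  6: TP=5, FP=0+2+2=4 → 5/9 = 0.5556
  7: TP=8, FP=1+1+0=2 → 8/10 = 0.8000
  8: TP=11, FP=2+0+2=4 → 11/15 = 0.7333
  9: TP=3, FP=2+0+4=6 → 3/9 = 0.3333
Weighted-precision = Σ (supportᵢ/N)·precisionᵢ with N=43: (10/43)·0.5556 + (8/43)·0.8000 + (18/43)·0.7333 + (7/43)·0.3333 = 0.639

0.639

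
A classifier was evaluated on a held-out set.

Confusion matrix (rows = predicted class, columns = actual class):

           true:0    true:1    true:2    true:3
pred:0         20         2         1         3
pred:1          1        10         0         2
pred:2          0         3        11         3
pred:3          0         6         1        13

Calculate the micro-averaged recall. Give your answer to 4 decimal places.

0.7105

Micro-averaging pools counts across classes: ΣTP=54, ΣFP=22, ΣFN=22.
Micro-recall = TP/(TP+FN) on pooled counts = 0.7105 (equals overall accuracy in single-label multiclass).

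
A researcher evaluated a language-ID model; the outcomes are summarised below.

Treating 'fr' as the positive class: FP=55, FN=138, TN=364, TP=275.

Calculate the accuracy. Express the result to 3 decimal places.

Accuracy = (TP+TN)/N = (275+364)/832 = 0.768

0.768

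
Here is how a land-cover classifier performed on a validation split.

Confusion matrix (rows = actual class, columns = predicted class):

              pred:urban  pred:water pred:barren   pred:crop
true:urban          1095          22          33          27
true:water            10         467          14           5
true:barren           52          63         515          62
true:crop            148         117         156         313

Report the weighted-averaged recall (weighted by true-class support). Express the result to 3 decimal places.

Per-class recall (TP/(TP+FN)):
  urban: TP=1095, FN=22+33+27=82 → 1095/1177 = 0.9303
  water: TP=467, FN=10+14+5=29 → 467/496 = 0.9415
  barren: TP=515, FN=52+63+62=177 → 515/692 = 0.7442
  crop: TP=313, FN=148+117+156=421 → 313/734 = 0.4264
Weighted-recall = Σ (supportᵢ/N)·recallᵢ with N=3099: (1177/3099)·0.9303 + (496/3099)·0.9415 + (692/3099)·0.7442 + (734/3099)·0.4264 = 0.771

0.771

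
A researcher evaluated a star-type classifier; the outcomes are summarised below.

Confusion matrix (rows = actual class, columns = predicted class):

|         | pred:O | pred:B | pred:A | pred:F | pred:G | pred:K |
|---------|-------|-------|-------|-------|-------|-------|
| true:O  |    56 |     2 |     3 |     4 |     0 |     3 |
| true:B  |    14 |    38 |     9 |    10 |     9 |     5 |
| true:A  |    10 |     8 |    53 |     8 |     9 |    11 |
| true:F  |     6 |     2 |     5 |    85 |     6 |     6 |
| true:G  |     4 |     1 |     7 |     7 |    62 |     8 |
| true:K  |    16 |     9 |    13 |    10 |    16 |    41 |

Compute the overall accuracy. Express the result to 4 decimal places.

0.6025

Accuracy = trace / total = (56+38+53+85+62+41=335) / 556 = 335/556 = 0.6025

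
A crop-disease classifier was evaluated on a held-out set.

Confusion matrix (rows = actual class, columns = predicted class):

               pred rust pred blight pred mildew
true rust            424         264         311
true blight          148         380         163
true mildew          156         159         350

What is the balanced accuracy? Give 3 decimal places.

Balanced accuracy = mean of per-class recall.
  rust: recall = 424/999 = 0.4244
  blight: recall = 380/691 = 0.5499
  mildew: recall = 350/665 = 0.5263
Mean = (0.4244 + 0.5499 + 0.5263) / 3 = 0.500

0.500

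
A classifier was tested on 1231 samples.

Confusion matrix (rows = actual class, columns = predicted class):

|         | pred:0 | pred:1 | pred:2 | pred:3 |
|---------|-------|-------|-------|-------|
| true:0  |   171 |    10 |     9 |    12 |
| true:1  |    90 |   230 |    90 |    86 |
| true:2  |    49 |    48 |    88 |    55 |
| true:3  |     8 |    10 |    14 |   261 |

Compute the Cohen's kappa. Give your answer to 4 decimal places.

0.4778

Observed agreement pₒ = trace/N = 750/1231 = 0.60926
Expected agreement pₑ = Σ (rowᵢ·colᵢ)/N² = (202·318 + 496·298 + 240·201 + 293·414)/1231² = 0.25181
κ = (pₒ − pₑ)/(1 − pₑ) = (0.60926 − 0.25181)/(1 − 0.25181) = 0.4778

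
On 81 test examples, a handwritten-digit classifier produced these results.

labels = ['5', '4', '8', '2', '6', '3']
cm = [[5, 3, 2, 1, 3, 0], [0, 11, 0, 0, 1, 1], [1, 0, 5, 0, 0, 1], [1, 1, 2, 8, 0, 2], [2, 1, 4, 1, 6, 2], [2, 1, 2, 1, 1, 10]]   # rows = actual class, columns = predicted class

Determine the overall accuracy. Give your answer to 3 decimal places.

Accuracy = trace / total = (5+11+5+8+6+10=45) / 81 = 45/81 = 0.556

0.556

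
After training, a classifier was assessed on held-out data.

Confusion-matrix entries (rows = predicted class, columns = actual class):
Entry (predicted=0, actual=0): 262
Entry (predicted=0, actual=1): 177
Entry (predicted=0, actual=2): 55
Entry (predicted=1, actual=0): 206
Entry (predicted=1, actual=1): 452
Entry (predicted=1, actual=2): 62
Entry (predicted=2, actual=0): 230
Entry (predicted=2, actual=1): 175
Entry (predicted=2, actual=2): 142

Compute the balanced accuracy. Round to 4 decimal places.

0.4953

Balanced accuracy = mean of per-class recall.
  0: recall = 262/698 = 0.37536
  1: recall = 452/804 = 0.56219
  2: recall = 142/259 = 0.54826
Mean = (0.37536 + 0.56219 + 0.54826) / 3 = 0.4953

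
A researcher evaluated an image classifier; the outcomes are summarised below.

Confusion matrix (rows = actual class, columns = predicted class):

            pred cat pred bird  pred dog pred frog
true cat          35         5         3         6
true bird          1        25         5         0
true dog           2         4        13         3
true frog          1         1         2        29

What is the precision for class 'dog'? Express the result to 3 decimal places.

One-vs-rest for 'dog': TP = diagonal; FP = other classes predicted 'dog'; FN = 'dog' predicted as other.
precision = TP/(TP+FP).
dog: TP=13, FP=3+5+2=10 → 13/23 = 0.5652

0.565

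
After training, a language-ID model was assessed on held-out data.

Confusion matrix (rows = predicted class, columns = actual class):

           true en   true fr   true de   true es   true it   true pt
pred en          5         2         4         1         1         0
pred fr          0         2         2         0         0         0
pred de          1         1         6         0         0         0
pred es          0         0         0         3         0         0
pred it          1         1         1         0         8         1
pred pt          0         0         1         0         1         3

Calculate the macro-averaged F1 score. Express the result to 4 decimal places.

0.6161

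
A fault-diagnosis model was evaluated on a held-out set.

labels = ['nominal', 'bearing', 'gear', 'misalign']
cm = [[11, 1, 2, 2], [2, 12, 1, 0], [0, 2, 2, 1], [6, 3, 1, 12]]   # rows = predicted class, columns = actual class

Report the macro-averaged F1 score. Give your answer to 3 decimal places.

Per-class F1 score (2·TP/(2·TP+FP+FN)):
  nominal: TP=11, FP=1+2+2=5, FN=2+0+6=8 → 22/35 = 0.6286
  bearing: TP=12, FP=2+1+0=3, FN=1+2+3=6 → 24/33 = 0.7273
  gear: TP=2, FP=0+2+1=3, FN=2+1+1=4 → 4/11 = 0.3636
  misalign: TP=12, FP=6+3+1=10, FN=2+0+1=3 → 24/37 = 0.6486
Macro-F1 score = mean = (0.6286 + 0.7273 + 0.3636 + 0.6486) / 4 = 0.592

0.592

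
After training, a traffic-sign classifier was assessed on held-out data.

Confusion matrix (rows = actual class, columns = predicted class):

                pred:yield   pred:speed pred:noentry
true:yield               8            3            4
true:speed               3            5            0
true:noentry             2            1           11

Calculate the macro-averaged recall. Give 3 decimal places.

0.648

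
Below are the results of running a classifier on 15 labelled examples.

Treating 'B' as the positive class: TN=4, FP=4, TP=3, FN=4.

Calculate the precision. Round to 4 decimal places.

0.4286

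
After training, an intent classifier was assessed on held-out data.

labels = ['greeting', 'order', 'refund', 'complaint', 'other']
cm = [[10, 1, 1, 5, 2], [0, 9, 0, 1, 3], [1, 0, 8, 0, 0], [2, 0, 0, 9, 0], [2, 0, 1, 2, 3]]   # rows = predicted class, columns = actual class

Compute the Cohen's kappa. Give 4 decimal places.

0.5570

Observed agreement pₒ = trace/N = 39/60 = 0.65000
Expected agreement pₑ = Σ (rowᵢ·colᵢ)/N² = (15·19 + 10·13 + 10·9 + 17·11 + 8·8)/60² = 0.21000
κ = (pₒ − pₑ)/(1 − pₑ) = (0.65000 − 0.21000)/(1 − 0.21000) = 0.5570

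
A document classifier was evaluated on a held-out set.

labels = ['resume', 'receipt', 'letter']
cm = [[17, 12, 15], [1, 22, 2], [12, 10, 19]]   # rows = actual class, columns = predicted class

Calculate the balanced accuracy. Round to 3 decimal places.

0.577

Balanced accuracy = mean of per-class recall.
  resume: recall = 17/44 = 0.3864
  receipt: recall = 22/25 = 0.8800
  letter: recall = 19/41 = 0.4634
Mean = (0.3864 + 0.8800 + 0.4634) / 3 = 0.577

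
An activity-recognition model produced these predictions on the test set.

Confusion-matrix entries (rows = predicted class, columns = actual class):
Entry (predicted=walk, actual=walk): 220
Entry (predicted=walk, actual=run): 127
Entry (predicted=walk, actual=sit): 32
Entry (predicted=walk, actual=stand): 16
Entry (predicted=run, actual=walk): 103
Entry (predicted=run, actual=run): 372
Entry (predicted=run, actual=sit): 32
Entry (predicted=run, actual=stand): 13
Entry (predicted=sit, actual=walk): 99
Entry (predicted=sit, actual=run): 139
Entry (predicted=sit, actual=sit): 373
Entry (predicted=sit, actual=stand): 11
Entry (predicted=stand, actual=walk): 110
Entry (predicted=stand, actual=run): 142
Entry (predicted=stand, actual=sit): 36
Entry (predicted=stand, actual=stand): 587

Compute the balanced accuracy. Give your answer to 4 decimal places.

Balanced accuracy = mean of per-class recall.
  walk: recall = 220/532 = 0.41353
  run: recall = 372/780 = 0.47692
  sit: recall = 373/473 = 0.78858
  stand: recall = 587/627 = 0.93620
Mean = (0.41353 + 0.47692 + 0.78858 + 0.93620) / 4 = 0.6538

0.6538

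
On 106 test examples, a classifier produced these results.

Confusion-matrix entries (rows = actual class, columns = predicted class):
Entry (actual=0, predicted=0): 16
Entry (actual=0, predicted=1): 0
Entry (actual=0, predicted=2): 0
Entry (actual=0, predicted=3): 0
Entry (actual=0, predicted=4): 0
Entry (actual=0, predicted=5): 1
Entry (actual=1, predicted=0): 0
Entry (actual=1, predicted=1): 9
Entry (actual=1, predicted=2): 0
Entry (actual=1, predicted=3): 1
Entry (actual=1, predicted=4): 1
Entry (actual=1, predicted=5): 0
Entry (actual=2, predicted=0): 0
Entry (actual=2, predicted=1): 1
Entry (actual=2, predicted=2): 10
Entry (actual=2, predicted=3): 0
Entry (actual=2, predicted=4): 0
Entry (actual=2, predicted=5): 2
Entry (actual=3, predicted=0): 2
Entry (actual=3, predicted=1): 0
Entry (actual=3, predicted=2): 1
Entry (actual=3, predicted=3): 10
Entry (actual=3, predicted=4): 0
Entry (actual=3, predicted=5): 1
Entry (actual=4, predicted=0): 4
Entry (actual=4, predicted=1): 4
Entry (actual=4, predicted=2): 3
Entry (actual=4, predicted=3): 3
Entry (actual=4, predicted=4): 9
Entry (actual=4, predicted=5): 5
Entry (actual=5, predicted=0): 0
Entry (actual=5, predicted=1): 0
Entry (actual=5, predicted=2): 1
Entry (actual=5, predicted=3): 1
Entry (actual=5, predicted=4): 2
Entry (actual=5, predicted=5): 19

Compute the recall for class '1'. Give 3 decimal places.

Take TP from the diagonal, FP from the rest of the '1' prediction marginal, FN from the rest of the '1' actual marginal.
recall = TP/(TP+FN).
1: TP=9, FN=0+0+1+1+0=2 → 9/11 = 0.8182

0.818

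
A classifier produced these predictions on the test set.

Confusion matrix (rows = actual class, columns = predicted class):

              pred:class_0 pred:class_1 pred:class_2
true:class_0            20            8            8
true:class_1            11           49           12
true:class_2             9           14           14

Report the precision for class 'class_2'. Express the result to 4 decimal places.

0.4118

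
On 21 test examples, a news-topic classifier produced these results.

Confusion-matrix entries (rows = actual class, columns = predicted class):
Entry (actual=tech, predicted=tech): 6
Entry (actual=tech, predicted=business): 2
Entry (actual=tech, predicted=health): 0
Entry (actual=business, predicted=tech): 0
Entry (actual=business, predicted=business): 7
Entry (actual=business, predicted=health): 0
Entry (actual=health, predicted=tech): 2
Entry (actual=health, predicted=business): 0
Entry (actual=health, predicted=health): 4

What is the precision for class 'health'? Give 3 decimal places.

precision = TP/(TP+FP).
health: TP=4, FP=0+0=0 → 4/4 = 1.0000

1.000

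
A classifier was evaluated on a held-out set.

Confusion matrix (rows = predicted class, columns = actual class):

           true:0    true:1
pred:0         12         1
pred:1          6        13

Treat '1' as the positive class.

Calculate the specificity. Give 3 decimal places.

0.667

Specificity = TN/(TN+FP) = 12/(12+6) = 0.667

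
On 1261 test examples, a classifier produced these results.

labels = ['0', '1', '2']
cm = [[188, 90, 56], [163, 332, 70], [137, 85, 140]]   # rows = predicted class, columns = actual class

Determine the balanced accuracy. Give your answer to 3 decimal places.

0.522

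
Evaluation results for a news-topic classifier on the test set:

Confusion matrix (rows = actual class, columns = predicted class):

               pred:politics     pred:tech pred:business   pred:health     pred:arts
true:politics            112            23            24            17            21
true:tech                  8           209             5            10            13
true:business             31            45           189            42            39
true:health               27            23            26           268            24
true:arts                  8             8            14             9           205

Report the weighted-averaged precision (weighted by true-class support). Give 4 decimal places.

Per-class precision (TP/(TP+FP)):
  politics: TP=112, FP=8+31+27+8=74 → 112/186 = 0.60215
  tech: TP=209, FP=23+45+23+8=99 → 209/308 = 0.67857
  business: TP=189, FP=24+5+26+14=69 → 189/258 = 0.73256
  health: TP=268, FP=17+10+42+9=78 → 268/346 = 0.77457
  arts: TP=205, FP=21+13+39+24=97 → 205/302 = 0.67881
Weighted-precision = Σ (supportᵢ/N)·precisionᵢ with N=1400: (197/1400)·0.60215 + (245/1400)·0.67857 + (346/1400)·0.73256 + (368/1400)·0.77457 + (244/1400)·0.67881 = 0.7064

0.7064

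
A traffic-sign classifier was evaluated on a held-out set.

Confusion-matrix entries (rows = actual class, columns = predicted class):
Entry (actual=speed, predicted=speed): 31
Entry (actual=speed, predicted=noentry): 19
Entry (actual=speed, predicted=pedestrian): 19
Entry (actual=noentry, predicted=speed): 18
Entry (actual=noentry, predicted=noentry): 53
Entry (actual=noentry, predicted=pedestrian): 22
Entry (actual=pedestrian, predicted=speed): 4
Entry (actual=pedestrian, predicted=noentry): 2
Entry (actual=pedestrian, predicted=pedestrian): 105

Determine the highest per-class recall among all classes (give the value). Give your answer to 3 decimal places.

0.946

Per-class recall (TP/(TP+FN)):
  speed: TP=31, FN=19+19=38 → 31/69 = 0.4493
  noentry: TP=53, FN=18+22=40 → 53/93 = 0.5699
  pedestrian: TP=105, FN=4+2=6 → 105/111 = 0.9459
Highest is class 'pedestrian' with recall = 0.946.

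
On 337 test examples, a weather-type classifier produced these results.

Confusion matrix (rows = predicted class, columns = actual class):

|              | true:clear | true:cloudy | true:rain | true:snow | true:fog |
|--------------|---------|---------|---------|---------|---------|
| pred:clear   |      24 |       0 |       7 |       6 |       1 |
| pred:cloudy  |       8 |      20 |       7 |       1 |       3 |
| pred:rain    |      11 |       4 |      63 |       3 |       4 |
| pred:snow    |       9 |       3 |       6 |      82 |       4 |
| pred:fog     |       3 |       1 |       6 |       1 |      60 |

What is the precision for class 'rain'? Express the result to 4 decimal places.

0.7412

Take TP from the diagonal, FP from the rest of the 'rain' prediction marginal, FN from the rest of the 'rain' actual marginal.
precision = TP/(TP+FP).
rain: TP=63, FP=11+4+3+4=22 → 63/85 = 0.74118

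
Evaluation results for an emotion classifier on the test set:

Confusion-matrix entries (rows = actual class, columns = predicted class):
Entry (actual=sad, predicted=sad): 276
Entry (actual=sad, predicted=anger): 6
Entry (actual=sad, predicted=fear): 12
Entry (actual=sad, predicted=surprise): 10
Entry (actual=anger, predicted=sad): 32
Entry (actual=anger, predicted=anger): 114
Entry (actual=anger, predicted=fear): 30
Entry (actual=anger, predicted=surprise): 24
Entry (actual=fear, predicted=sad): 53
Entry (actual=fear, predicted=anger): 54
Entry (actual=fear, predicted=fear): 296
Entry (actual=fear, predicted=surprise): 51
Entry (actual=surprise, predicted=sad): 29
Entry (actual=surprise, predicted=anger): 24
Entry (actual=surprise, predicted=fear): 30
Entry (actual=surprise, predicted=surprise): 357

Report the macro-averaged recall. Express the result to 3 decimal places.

0.735

Per-class recall (TP/(TP+FN)):
  sad: TP=276, FN=6+12+10=28 → 276/304 = 0.9079
  anger: TP=114, FN=32+30+24=86 → 114/200 = 0.5700
  fear: TP=296, FN=53+54+51=158 → 296/454 = 0.6520
  surprise: TP=357, FN=29+24+30=83 → 357/440 = 0.8114
Macro-recall = mean = (0.9079 + 0.5700 + 0.6520 + 0.8114) / 4 = 0.735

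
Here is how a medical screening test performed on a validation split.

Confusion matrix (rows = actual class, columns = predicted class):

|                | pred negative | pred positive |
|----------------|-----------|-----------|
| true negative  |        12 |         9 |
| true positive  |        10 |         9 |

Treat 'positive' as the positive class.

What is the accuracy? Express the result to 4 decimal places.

Accuracy = (TP+TN)/N = (9+12)/40 = 0.5250

0.5250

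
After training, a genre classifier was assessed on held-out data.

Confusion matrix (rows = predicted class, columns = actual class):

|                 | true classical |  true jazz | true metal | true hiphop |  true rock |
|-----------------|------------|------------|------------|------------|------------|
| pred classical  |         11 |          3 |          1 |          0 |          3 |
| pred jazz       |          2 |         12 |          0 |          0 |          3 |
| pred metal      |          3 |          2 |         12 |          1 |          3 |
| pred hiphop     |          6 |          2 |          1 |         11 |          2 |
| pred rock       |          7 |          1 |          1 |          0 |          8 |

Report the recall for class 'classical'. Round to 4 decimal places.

0.3793

Take TP from the diagonal, FP from the rest of the 'classical' prediction marginal, FN from the rest of the 'classical' actual marginal.
recall = TP/(TP+FN).
classical: TP=11, FN=2+3+6+7=18 → 11/29 = 0.37931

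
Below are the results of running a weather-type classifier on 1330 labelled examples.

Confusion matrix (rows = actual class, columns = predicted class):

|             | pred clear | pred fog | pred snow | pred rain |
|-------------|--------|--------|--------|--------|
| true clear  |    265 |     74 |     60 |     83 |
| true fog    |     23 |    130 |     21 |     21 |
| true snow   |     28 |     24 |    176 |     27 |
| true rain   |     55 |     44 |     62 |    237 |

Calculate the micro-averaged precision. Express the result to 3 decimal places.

0.608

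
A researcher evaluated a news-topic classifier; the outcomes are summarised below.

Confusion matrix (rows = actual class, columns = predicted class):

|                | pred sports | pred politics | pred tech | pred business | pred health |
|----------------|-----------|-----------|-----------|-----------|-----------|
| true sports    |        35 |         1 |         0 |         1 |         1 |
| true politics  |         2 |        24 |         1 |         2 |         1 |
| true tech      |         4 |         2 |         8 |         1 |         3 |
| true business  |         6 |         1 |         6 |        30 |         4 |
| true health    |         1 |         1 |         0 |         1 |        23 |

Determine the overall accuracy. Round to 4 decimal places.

0.7547

Accuracy = trace / total = (35+24+8+30+23=120) / 159 = 120/159 = 0.7547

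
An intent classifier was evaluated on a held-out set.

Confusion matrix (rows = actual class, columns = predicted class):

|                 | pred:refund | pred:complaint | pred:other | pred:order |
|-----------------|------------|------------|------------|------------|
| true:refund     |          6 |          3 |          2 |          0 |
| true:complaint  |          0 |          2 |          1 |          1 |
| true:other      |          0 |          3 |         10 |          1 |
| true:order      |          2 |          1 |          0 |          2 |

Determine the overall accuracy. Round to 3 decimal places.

0.588

Accuracy = trace / total = (6+2+10+2=20) / 34 = 20/34 = 0.588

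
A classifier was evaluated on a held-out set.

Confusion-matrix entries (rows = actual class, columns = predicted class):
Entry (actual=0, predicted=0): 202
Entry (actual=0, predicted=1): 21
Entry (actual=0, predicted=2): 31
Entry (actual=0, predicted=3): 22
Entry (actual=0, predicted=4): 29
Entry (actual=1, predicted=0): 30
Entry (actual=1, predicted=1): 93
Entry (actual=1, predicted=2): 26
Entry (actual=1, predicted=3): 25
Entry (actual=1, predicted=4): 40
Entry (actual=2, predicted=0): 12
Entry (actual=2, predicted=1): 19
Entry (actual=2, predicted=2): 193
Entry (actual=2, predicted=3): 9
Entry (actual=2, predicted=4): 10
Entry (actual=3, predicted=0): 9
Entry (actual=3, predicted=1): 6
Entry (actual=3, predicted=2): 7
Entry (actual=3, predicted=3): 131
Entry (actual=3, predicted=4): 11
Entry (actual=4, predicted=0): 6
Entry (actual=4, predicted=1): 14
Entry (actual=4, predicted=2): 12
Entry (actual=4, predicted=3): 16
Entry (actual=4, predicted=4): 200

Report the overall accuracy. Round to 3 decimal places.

Accuracy = trace / total = (202+93+193+131+200=819) / 1174 = 819/1174 = 0.698

0.698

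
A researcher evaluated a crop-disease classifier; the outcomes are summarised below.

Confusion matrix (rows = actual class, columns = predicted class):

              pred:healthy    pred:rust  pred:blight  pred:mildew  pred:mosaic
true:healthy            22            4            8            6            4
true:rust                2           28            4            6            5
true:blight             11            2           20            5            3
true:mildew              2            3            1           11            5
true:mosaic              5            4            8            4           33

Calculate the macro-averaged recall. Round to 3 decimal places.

0.544

Per-class recall (TP/(TP+FN)):
  healthy: TP=22, FN=4+8+6+4=22 → 22/44 = 0.5000
  rust: TP=28, FN=2+4+6+5=17 → 28/45 = 0.6222
  blight: TP=20, FN=11+2+5+3=21 → 20/41 = 0.4878
  mildew: TP=11, FN=2+3+1+5=11 → 11/22 = 0.5000
  mosaic: TP=33, FN=5+4+8+4=21 → 33/54 = 0.6111
Macro-recall = mean = (0.5000 + 0.6222 + 0.4878 + 0.5000 + 0.6111) / 5 = 0.544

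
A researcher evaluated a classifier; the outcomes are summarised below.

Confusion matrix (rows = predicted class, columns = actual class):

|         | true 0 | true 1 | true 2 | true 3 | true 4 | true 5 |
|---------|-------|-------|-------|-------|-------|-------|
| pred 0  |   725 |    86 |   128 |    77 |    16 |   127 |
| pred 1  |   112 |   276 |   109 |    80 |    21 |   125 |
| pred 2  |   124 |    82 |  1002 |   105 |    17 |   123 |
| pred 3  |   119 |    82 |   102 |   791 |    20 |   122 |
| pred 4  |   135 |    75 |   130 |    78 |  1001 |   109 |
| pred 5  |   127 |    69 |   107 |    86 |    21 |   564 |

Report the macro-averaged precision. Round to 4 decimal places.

Per-class precision (TP/(TP+FP)):
  0: TP=725, FP=86+128+77+16+127=434 → 725/1159 = 0.62554
  1: TP=276, FP=112+109+80+21+125=447 → 276/723 = 0.38174
  2: TP=1002, FP=124+82+105+17+123=451 → 1002/1453 = 0.68961
  3: TP=791, FP=119+82+102+20+122=445 → 791/1236 = 0.63997
  4: TP=1001, FP=135+75+130+78+109=527 → 1001/1528 = 0.65510
  5: TP=564, FP=127+69+107+86+21=410 → 564/974 = 0.57906
Macro-precision = mean = (0.62554 + 0.38174 + 0.68961 + 0.63997 + 0.65510 + 0.57906) / 6 = 0.5952

0.5952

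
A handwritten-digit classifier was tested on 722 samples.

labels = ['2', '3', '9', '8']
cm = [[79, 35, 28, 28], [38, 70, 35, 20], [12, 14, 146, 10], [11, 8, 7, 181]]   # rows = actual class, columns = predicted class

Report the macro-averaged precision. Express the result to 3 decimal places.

0.637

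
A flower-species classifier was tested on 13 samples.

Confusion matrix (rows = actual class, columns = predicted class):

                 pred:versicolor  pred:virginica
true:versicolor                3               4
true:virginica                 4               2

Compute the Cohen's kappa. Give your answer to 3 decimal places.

-0.238

Observed agreement pₒ = trace/N = 5/13 = 0.3846
Expected agreement pₑ = Σ (rowᵢ·colᵢ)/N² = (7·7 + 6·6)/13² = 0.5030
κ = (pₒ − pₑ)/(1 − pₑ) = (0.3846 − 0.5030)/(1 − 0.5030) = -0.238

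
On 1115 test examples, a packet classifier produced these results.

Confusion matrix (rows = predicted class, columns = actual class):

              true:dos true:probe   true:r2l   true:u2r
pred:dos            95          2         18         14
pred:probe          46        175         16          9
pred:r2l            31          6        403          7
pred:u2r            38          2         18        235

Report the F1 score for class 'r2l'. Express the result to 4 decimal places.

0.8936

Take TP from the diagonal, FP from the rest of the 'r2l' prediction marginal, FN from the rest of the 'r2l' actual marginal.
F1 score = 2·TP/(2·TP+FP+FN).
r2l: TP=403, FP=31+6+7=44, FN=18+16+18=52 → 806/902 = 0.89357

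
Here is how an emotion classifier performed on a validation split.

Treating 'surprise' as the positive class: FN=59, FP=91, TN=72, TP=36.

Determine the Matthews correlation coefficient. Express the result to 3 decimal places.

-0.173

MCC = (TP·TN − FP·FN) / √((TP+FP)(TP+FN)(TN+FP)(TN+FN))
Numerator = 36·72 − 91·59 = -2777
Denominator = √(127·95·163·131) = √257623945 = 16050.6681
MCC = -2777 / 16050.6681 = -0.173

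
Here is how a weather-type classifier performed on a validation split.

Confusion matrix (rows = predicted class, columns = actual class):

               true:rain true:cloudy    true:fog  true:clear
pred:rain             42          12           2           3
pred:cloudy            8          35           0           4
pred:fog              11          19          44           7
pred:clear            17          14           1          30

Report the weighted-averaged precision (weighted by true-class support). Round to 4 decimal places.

Per-class precision (TP/(TP+FP)):
  rain: TP=42, FP=12+2+3=17 → 42/59 = 0.71186
  cloudy: TP=35, FP=8+0+4=12 → 35/47 = 0.74468
  fog: TP=44, FP=11+19+7=37 → 44/81 = 0.54321
  clear: TP=30, FP=17+14+1=32 → 30/62 = 0.48387
Weighted-precision = Σ (supportᵢ/N)·precisionᵢ with N=249: (78/249)·0.71186 + (80/249)·0.74468 + (47/249)·0.54321 + (44/249)·0.48387 = 0.6503

0.6503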